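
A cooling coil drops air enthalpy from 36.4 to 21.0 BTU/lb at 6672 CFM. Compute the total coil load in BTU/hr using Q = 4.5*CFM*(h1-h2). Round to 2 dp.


Q = 4.5 * 6672 * (36.4 - 21.0) = 462369.60 BTU/hr

462369.60 BTU/hr


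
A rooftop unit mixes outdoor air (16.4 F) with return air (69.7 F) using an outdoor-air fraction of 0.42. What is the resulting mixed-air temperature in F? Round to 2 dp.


T_mix = 0.42*16.4 + 0.58*69.7 = 47.31 F

47.31 F


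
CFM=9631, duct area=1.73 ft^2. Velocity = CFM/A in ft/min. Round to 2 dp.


V = 9631 / 1.73 = 5567.05 ft/min

5567.05 ft/min


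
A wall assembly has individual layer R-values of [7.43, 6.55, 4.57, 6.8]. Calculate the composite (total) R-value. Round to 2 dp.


R_total = 7.43 + 6.55 + 4.57 + 6.8 = 25.35

25.35


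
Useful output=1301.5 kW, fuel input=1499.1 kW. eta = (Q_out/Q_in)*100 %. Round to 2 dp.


eta = (1301.5/1499.1)*100 = 86.82 %

86.82 %


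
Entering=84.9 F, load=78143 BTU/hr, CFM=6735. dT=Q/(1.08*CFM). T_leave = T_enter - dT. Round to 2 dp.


dT = 78143/(1.08*6735) = 10.7431
T_leave = 84.9 - 10.7431 = 74.16 F

74.16 F


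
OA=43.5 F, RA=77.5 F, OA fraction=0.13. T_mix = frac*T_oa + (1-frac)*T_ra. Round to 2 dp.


T_mix = 0.13*43.5 + 0.87*77.5 = 73.08 F

73.08 F


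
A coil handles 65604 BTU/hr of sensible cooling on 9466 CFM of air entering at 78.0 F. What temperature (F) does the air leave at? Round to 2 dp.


dT = 65604/(1.08*9466) = 6.4171
T_leave = 78.0 - 6.4171 = 71.58 F

71.58 F


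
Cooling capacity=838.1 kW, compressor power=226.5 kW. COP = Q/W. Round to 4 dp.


COP = 838.1 / 226.5 = 3.7002

3.7002


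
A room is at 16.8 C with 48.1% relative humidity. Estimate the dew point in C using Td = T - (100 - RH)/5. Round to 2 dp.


Td = 16.8 - (100-48.1)/5 = 6.42 C

6.42 C


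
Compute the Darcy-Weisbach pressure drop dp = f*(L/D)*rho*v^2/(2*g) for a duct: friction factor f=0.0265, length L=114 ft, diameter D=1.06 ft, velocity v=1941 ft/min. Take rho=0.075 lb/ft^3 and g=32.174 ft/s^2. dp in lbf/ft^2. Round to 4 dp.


v_fps = 1941/60 = 32.35 ft/s
dp = 0.0265*(114/1.06)*0.075*32.35^2/(2*32.174) = 3.4763 lbf/ft^2

3.4763 lbf/ft^2


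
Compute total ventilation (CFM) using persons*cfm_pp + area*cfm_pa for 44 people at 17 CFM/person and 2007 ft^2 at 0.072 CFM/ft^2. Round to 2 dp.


Total = 44*17 + 2007*0.072 = 892.50 CFM

892.50 CFM


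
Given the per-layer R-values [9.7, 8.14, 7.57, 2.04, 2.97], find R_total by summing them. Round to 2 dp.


R_total = 9.7 + 8.14 + 7.57 + 2.04 + 2.97 = 30.42

30.42


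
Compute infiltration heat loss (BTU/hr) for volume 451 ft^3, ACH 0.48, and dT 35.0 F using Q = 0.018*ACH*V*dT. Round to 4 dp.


Q = 0.018 * 0.48 * 451 * 35.0 = 136.3824 BTU/hr

136.3824 BTU/hr


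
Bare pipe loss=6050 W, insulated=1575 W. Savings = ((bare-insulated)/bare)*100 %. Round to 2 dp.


Savings = ((6050-1575)/6050)*100 = 73.97 %

73.97 %


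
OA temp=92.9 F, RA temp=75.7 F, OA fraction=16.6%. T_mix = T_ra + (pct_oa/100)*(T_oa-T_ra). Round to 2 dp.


T_mix = 75.7 + (16.6/100)*(92.9-75.7) = 78.56 F

78.56 F


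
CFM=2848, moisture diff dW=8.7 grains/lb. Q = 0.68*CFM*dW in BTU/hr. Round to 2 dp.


Q = 0.68 * 2848 * 8.7 = 16848.77 BTU/hr

16848.77 BTU/hr


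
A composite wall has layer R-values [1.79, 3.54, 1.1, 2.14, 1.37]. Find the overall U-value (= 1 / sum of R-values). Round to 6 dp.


R_total = 1.79 + 3.54 + 1.1 + 2.14 + 1.37 = 9.94
U = 1/9.94 = 0.100604

0.100604


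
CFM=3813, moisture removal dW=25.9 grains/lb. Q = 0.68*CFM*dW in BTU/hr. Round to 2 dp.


Q = 0.68 * 3813 * 25.9 = 67154.56 BTU/hr

67154.56 BTU/hr


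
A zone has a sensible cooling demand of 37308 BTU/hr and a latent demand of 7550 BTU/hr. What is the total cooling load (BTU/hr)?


Qt = 37308 + 7550 = 44858 BTU/hr

44858 BTU/hr


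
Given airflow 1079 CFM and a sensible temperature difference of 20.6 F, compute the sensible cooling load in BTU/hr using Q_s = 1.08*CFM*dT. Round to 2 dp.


Q = 1.08 * 1079 * 20.6 = 24005.59 BTU/hr

24005.59 BTU/hr


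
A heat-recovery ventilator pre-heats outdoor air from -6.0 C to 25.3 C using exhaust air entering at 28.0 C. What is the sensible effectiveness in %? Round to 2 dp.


eff = (25.3-(-6.0))/(28.0-(-6.0))*100 = 92.06 %

92.06 %


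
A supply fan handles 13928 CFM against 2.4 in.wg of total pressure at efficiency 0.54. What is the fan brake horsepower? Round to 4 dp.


BHP = 13928 * 2.4 / (6356 * 0.54) = 9.7392 hp

9.7392 hp


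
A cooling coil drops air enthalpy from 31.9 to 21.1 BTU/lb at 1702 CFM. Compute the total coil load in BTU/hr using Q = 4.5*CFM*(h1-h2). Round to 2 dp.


Q = 4.5 * 1702 * (31.9 - 21.1) = 82717.20 BTU/hr

82717.20 BTU/hr


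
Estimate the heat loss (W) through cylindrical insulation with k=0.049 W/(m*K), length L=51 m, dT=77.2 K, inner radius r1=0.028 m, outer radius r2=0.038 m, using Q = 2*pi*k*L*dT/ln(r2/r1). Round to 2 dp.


Q = 2*pi*0.049*51*77.2/ln(0.038/0.028) = 3969.36 W

3969.36 W


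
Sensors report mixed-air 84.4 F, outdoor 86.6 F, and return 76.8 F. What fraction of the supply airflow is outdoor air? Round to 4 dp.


frac = (84.4 - 76.8) / (86.6 - 76.8) = 0.7755

0.7755


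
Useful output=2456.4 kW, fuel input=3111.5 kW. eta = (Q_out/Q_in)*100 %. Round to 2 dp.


eta = (2456.4/3111.5)*100 = 78.95 %

78.95 %


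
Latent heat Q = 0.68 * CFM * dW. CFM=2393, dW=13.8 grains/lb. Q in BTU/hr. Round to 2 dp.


Q = 0.68 * 2393 * 13.8 = 22455.91 BTU/hr

22455.91 BTU/hr


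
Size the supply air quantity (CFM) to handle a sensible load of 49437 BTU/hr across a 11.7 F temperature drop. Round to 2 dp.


CFM = 49437 / (1.08 * 11.7) = 3912.39

3912.39 CFM


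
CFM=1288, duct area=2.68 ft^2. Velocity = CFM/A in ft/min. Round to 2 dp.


V = 1288 / 2.68 = 480.60 ft/min

480.60 ft/min


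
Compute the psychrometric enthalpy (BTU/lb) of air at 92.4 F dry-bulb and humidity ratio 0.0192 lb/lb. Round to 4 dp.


h = 0.24*92.4 + 0.0192*(1061+0.444*92.4) = 43.3349 BTU/lb

43.3349 BTU/lb


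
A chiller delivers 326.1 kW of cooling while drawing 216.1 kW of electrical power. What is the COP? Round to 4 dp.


COP = 326.1 / 216.1 = 1.5090

1.5090


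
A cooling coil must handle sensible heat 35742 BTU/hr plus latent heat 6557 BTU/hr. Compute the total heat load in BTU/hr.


Qt = 35742 + 6557 = 42299 BTU/hr

42299 BTU/hr


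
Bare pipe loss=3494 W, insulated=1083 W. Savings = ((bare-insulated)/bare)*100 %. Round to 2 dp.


Savings = ((3494-1083)/3494)*100 = 69.00 %

69.00 %


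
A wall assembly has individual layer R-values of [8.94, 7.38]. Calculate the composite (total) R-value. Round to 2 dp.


R_total = 8.94 + 7.38 = 16.32

16.32


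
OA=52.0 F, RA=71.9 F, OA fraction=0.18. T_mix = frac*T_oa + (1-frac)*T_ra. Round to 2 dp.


T_mix = 0.18*52.0 + 0.82*71.9 = 68.32 F

68.32 F


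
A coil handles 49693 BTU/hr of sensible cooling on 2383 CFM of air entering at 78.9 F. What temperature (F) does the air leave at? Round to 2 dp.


dT = 49693/(1.08*2383) = 19.3085
T_leave = 78.9 - 19.3085 = 59.59 F

59.59 F


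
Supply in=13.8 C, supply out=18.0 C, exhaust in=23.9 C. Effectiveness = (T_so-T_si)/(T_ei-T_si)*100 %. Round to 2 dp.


eff = (18.0-13.8)/(23.9-13.8)*100 = 41.58 %

41.58 %


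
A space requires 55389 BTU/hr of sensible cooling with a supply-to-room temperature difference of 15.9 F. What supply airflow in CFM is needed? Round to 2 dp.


CFM = 55389 / (1.08 * 15.9) = 3225.54

3225.54 CFM


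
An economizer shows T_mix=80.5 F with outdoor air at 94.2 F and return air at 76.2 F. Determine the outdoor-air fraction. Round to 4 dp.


frac = (80.5 - 76.2) / (94.2 - 76.2) = 0.2389

0.2389


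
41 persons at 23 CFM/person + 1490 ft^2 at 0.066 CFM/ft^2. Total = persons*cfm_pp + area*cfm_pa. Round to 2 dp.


Total = 41*23 + 1490*0.066 = 1041.34 CFM

1041.34 CFM


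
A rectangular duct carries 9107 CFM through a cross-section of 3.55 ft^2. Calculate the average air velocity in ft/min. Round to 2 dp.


V = 9107 / 3.55 = 2565.35 ft/min

2565.35 ft/min


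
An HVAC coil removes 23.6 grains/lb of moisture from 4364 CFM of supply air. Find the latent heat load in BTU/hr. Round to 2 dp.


Q = 0.68 * 4364 * 23.6 = 70033.47 BTU/hr

70033.47 BTU/hr


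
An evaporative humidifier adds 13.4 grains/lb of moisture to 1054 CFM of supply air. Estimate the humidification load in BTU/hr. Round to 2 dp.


Q = 0.68 * 1054 * 13.4 = 9604.05 BTU/hr

9604.05 BTU/hr


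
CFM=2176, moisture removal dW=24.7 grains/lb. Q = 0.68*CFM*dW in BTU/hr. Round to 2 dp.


Q = 0.68 * 2176 * 24.7 = 36548.10 BTU/hr

36548.10 BTU/hr


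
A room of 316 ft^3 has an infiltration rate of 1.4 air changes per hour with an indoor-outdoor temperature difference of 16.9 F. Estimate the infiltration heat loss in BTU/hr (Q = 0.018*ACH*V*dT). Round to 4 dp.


Q = 0.018 * 1.4 * 316 * 16.9 = 134.5781 BTU/hr

134.5781 BTU/hr


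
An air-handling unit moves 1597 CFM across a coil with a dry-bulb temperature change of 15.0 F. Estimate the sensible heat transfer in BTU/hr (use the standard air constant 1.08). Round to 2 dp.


Q = 1.08 * 1597 * 15.0 = 25871.40 BTU/hr

25871.40 BTU/hr


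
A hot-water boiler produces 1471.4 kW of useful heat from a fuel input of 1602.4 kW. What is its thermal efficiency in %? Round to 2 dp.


eta = (1471.4/1602.4)*100 = 91.82 %

91.82 %


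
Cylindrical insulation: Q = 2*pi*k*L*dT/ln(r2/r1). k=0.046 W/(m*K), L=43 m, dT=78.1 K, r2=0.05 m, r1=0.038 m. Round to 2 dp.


Q = 2*pi*0.046*43*78.1/ln(0.05/0.038) = 3536.83 W

3536.83 W


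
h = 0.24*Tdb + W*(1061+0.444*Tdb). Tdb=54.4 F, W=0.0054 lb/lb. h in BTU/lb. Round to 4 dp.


h = 0.24*54.4 + 0.0054*(1061+0.444*54.4) = 18.9158 BTU/lb

18.9158 BTU/lb


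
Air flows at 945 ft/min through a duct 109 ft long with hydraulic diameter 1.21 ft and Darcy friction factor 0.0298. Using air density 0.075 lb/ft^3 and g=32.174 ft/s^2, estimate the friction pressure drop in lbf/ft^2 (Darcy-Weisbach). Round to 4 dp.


v_fps = 945/60 = 15.75 ft/s
dp = 0.0298*(109/1.21)*0.075*15.75^2/(2*32.174) = 0.7761 lbf/ft^2

0.7761 lbf/ft^2


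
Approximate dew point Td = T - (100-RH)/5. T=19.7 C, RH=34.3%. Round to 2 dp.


Td = 19.7 - (100-34.3)/5 = 6.56 C

6.56 C


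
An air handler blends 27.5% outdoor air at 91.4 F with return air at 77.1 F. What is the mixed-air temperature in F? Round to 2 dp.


T_mix = 77.1 + (27.5/100)*(91.4-77.1) = 81.03 F

81.03 F


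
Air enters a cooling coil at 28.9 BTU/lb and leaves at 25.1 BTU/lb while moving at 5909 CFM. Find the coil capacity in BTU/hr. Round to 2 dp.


Q = 4.5 * 5909 * (28.9 - 25.1) = 101043.90 BTU/hr

101043.90 BTU/hr


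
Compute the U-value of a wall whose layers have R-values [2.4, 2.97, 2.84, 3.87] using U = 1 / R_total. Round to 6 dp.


R_total = 2.4 + 2.97 + 2.84 + 3.87 = 12.08
U = 1/12.08 = 0.082781

0.082781


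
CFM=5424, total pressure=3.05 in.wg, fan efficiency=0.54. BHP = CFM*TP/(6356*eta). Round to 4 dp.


BHP = 5424 * 3.05 / (6356 * 0.54) = 4.8199 hp

4.8199 hp


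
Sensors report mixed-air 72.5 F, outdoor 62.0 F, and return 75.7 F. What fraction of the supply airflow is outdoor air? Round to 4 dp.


frac = (72.5 - 75.7) / (62.0 - 75.7) = 0.2336

0.2336


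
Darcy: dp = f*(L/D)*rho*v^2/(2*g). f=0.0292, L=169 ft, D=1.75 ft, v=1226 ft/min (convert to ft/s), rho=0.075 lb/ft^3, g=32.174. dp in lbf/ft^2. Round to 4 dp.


v_fps = 1226/60 = 20.4333 ft/s
dp = 0.0292*(169/1.75)*0.075*20.4333^2/(2*32.174) = 1.3723 lbf/ft^2

1.3723 lbf/ft^2


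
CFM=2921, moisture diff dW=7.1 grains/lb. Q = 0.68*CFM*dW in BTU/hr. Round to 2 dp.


Q = 0.68 * 2921 * 7.1 = 14102.59 BTU/hr

14102.59 BTU/hr


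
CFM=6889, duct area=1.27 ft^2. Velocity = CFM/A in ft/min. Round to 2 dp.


V = 6889 / 1.27 = 5424.41 ft/min

5424.41 ft/min


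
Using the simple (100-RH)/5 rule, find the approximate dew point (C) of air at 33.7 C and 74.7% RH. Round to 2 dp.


Td = 33.7 - (100-74.7)/5 = 28.64 C

28.64 C


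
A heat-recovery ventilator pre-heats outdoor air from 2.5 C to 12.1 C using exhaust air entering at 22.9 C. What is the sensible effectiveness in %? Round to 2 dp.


eff = (12.1-2.5)/(22.9-2.5)*100 = 47.06 %

47.06 %


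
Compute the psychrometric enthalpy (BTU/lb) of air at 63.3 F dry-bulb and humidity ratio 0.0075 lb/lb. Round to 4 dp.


h = 0.24*63.3 + 0.0075*(1061+0.444*63.3) = 23.3603 BTU/lb

23.3603 BTU/lb


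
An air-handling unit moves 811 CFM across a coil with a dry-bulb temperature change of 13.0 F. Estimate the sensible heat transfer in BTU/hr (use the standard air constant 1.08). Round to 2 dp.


Q = 1.08 * 811 * 13.0 = 11386.44 BTU/hr

11386.44 BTU/hr


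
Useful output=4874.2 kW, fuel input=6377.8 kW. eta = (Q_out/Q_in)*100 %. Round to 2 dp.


eta = (4874.2/6377.8)*100 = 76.42 %

76.42 %


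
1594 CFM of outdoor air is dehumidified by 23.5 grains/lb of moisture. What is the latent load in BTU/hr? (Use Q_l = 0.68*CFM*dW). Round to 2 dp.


Q = 0.68 * 1594 * 23.5 = 25472.12 BTU/hr

25472.12 BTU/hr


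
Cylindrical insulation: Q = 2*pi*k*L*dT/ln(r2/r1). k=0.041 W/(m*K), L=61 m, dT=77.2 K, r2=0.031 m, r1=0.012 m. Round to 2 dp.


Q = 2*pi*0.041*61*77.2/ln(0.031/0.012) = 1278.23 W

1278.23 W


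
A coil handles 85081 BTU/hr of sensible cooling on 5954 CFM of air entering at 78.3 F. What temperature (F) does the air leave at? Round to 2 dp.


dT = 85081/(1.08*5954) = 13.2312
T_leave = 78.3 - 13.2312 = 65.07 F

65.07 F


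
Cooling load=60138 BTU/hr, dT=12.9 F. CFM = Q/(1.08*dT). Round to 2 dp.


CFM = 60138 / (1.08 * 12.9) = 4316.54

4316.54 CFM


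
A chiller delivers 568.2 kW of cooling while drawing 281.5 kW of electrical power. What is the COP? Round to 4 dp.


COP = 568.2 / 281.5 = 2.0185

2.0185


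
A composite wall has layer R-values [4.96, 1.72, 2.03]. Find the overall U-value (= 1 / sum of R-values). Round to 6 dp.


R_total = 4.96 + 1.72 + 2.03 = 8.71
U = 1/8.71 = 0.114811

0.114811


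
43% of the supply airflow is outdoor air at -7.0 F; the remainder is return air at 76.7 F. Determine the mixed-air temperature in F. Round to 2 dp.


T_mix = 0.43*(-7.0) + 0.57*76.7 = 40.71 F

40.71 F


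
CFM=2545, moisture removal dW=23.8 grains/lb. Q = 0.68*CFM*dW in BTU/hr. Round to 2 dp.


Q = 0.68 * 2545 * 23.8 = 41188.28 BTU/hr

41188.28 BTU/hr


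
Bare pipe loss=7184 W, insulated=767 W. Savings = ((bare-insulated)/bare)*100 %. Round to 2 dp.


Savings = ((7184-767)/7184)*100 = 89.32 %

89.32 %


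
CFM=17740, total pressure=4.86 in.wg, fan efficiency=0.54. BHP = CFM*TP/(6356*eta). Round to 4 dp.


BHP = 17740 * 4.86 / (6356 * 0.54) = 25.1196 hp

25.1196 hp


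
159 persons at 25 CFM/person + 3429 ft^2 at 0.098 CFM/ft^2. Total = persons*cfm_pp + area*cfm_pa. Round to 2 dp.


Total = 159*25 + 3429*0.098 = 4311.04 CFM

4311.04 CFM


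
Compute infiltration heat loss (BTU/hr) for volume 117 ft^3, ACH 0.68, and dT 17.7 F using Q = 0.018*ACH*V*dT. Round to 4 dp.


Q = 0.018 * 0.68 * 117 * 17.7 = 25.3478 BTU/hr

25.3478 BTU/hr


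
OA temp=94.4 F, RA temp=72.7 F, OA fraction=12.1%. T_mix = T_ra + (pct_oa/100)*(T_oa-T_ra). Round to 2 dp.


T_mix = 72.7 + (12.1/100)*(94.4-72.7) = 75.33 F

75.33 F


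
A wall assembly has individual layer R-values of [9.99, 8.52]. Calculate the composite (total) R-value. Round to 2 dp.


R_total = 9.99 + 8.52 = 18.51

18.51


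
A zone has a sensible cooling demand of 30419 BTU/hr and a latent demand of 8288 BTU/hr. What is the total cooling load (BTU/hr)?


Qt = 30419 + 8288 = 38707 BTU/hr

38707 BTU/hr


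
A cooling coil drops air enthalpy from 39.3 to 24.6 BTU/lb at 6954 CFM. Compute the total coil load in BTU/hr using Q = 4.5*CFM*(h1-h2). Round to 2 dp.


Q = 4.5 * 6954 * (39.3 - 24.6) = 460007.10 BTU/hr

460007.10 BTU/hr


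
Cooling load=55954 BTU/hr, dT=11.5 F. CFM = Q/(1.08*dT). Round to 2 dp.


CFM = 55954 / (1.08 * 11.5) = 4505.15

4505.15 CFM


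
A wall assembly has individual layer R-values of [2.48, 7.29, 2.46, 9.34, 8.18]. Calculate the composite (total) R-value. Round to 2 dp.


R_total = 2.48 + 7.29 + 2.46 + 9.34 + 8.18 = 29.75

29.75


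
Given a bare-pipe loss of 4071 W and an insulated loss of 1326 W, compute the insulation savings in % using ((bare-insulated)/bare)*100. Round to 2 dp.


Savings = ((4071-1326)/4071)*100 = 67.43 %

67.43 %


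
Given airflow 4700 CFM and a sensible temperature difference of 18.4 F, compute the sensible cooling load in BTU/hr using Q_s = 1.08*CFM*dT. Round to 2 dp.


Q = 1.08 * 4700 * 18.4 = 93398.40 BTU/hr

93398.40 BTU/hr


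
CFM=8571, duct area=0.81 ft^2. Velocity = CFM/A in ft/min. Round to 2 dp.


V = 8571 / 0.81 = 10581.48 ft/min

10581.48 ft/min


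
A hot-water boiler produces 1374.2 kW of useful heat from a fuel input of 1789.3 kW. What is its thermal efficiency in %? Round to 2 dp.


eta = (1374.2/1789.3)*100 = 76.80 %

76.80 %


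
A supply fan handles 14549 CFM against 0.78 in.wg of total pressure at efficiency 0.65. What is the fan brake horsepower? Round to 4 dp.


BHP = 14549 * 0.78 / (6356 * 0.65) = 2.7468 hp

2.7468 hp


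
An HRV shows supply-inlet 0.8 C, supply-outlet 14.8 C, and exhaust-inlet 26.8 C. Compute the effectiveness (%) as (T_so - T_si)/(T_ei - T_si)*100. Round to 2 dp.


eff = (14.8-0.8)/(26.8-0.8)*100 = 53.85 %

53.85 %


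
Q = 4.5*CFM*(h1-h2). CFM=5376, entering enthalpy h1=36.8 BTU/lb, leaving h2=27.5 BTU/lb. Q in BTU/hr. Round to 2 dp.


Q = 4.5 * 5376 * (36.8 - 27.5) = 224985.60 BTU/hr

224985.60 BTU/hr


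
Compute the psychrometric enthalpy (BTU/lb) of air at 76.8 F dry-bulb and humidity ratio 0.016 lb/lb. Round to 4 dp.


h = 0.24*76.8 + 0.016*(1061+0.444*76.8) = 35.9536 BTU/lb

35.9536 BTU/lb


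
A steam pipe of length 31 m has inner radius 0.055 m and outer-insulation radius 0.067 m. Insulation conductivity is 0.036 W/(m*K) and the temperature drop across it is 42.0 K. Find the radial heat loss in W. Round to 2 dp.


Q = 2*pi*0.036*31*42.0/ln(0.067/0.055) = 1492.23 W

1492.23 W


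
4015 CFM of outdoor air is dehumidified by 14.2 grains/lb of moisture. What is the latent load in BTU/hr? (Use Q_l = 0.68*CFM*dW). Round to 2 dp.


Q = 0.68 * 4015 * 14.2 = 38768.84 BTU/hr

38768.84 BTU/hr


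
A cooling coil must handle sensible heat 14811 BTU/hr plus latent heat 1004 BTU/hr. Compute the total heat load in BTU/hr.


Qt = 14811 + 1004 = 15815 BTU/hr

15815 BTU/hr


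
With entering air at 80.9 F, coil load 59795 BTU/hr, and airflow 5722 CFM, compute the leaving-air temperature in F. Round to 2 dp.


dT = 59795/(1.08*5722) = 9.6759
T_leave = 80.9 - 9.6759 = 71.22 F

71.22 F


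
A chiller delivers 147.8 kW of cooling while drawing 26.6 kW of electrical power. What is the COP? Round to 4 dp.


COP = 147.8 / 26.6 = 5.5564

5.5564


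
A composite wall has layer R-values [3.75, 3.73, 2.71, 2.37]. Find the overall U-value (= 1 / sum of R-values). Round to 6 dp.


R_total = 3.75 + 3.73 + 2.71 + 2.37 = 12.56
U = 1/12.56 = 0.079618

0.079618


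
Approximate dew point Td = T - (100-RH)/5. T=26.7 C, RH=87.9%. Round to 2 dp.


Td = 26.7 - (100-87.9)/5 = 24.28 C

24.28 C


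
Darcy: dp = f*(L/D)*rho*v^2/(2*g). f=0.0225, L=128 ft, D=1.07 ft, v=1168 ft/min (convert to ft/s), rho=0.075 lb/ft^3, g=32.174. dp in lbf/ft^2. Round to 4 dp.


v_fps = 1168/60 = 19.4667 ft/s
dp = 0.0225*(128/1.07)*0.075*19.4667^2/(2*32.174) = 1.1888 lbf/ft^2

1.1888 lbf/ft^2


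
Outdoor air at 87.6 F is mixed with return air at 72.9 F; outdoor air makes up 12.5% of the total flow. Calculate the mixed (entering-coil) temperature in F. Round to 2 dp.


T_mix = 72.9 + (12.5/100)*(87.6-72.9) = 74.74 F

74.74 F


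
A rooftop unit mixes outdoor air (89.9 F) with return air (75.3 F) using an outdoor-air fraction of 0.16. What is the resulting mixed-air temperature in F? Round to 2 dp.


T_mix = 0.16*89.9 + 0.84*75.3 = 77.64 F

77.64 F


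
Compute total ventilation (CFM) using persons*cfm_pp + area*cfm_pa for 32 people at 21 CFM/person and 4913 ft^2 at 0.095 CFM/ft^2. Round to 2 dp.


Total = 32*21 + 4913*0.095 = 1138.74 CFM

1138.74 CFM


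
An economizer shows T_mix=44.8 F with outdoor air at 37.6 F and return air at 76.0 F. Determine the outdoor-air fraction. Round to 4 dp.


frac = (44.8 - 76.0) / (37.6 - 76.0) = 0.8125

0.8125


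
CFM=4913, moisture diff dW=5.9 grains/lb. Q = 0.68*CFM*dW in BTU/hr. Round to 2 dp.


Q = 0.68 * 4913 * 5.9 = 19710.96 BTU/hr

19710.96 BTU/hr


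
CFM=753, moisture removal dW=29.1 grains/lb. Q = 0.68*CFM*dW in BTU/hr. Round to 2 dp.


Q = 0.68 * 753 * 29.1 = 14900.36 BTU/hr

14900.36 BTU/hr


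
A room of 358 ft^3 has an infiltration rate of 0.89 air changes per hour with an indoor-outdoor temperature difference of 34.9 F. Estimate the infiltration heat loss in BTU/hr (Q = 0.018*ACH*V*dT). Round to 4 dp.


Q = 0.018 * 0.89 * 358 * 34.9 = 200.1571 BTU/hr

200.1571 BTU/hr


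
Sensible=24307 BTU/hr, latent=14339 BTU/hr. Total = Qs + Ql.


Qt = 24307 + 14339 = 38646 BTU/hr

38646 BTU/hr


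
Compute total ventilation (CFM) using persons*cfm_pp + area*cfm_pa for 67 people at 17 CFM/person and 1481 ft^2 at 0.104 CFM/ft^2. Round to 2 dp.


Total = 67*17 + 1481*0.104 = 1293.02 CFM

1293.02 CFM


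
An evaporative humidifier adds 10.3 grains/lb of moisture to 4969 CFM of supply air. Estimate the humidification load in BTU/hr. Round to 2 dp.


Q = 0.68 * 4969 * 10.3 = 34802.88 BTU/hr

34802.88 BTU/hr


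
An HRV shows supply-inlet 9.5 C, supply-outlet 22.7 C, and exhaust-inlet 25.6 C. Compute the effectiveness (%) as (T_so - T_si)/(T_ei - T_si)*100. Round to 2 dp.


eff = (22.7-9.5)/(25.6-9.5)*100 = 81.99 %

81.99 %


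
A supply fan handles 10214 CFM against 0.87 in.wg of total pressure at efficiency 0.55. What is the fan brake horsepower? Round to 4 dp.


BHP = 10214 * 0.87 / (6356 * 0.55) = 2.5420 hp

2.5420 hp


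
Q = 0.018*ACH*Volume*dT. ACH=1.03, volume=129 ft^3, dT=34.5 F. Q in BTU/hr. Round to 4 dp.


Q = 0.018 * 1.03 * 129 * 34.5 = 82.5123 BTU/hr

82.5123 BTU/hr


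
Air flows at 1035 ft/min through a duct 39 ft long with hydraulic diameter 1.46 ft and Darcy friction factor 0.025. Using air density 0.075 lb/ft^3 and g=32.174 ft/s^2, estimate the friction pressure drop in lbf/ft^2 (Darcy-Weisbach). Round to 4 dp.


v_fps = 1035/60 = 17.25 ft/s
dp = 0.025*(39/1.46)*0.075*17.25^2/(2*32.174) = 0.2316 lbf/ft^2

0.2316 lbf/ft^2


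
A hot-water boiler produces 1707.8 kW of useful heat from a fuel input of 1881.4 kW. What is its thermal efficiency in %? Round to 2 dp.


eta = (1707.8/1881.4)*100 = 90.77 %

90.77 %


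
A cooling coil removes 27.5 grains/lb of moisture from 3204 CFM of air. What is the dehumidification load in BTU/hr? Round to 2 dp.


Q = 0.68 * 3204 * 27.5 = 59914.80 BTU/hr

59914.80 BTU/hr


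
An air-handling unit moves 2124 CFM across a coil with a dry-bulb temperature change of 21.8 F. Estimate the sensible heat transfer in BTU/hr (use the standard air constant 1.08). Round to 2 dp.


Q = 1.08 * 2124 * 21.8 = 50007.46 BTU/hr

50007.46 BTU/hr


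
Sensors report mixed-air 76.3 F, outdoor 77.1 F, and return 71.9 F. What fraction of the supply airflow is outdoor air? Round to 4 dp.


frac = (76.3 - 71.9) / (77.1 - 71.9) = 0.8462

0.8462


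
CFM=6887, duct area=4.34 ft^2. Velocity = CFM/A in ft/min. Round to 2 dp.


V = 6887 / 4.34 = 1586.87 ft/min

1586.87 ft/min


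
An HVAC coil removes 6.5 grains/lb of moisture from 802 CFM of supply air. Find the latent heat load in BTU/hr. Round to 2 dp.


Q = 0.68 * 802 * 6.5 = 3544.84 BTU/hr

3544.84 BTU/hr


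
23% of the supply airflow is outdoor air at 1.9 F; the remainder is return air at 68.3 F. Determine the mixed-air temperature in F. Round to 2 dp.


T_mix = 0.23*1.9 + 0.77*68.3 = 53.03 F

53.03 F


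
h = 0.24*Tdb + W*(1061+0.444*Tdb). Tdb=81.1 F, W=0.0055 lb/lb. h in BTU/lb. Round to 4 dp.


h = 0.24*81.1 + 0.0055*(1061+0.444*81.1) = 25.4975 BTU/lb

25.4975 BTU/lb


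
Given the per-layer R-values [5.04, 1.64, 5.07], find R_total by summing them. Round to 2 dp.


R_total = 5.04 + 1.64 + 5.07 = 11.75

11.75


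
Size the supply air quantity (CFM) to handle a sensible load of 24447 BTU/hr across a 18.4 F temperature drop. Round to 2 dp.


CFM = 24447 / (1.08 * 18.4) = 1230.22

1230.22 CFM


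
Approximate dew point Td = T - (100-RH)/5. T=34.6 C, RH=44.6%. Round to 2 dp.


Td = 34.6 - (100-44.6)/5 = 23.52 C

23.52 C


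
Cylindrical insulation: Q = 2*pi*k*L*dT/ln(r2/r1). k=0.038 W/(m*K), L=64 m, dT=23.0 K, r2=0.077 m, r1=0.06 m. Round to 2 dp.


Q = 2*pi*0.038*64*23.0/ln(0.077/0.06) = 1408.86 W

1408.86 W


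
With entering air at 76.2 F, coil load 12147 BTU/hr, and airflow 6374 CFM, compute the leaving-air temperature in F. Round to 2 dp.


dT = 12147/(1.08*6374) = 1.7645
T_leave = 76.2 - 1.7645 = 74.44 F

74.44 F


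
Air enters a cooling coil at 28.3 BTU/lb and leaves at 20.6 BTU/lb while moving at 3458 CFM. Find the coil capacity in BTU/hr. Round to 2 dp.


Q = 4.5 * 3458 * (28.3 - 20.6) = 119819.70 BTU/hr

119819.70 BTU/hr


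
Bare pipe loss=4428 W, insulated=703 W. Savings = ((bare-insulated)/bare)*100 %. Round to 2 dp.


Savings = ((4428-703)/4428)*100 = 84.12 %

84.12 %


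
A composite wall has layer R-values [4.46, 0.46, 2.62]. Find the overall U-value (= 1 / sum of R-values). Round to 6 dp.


R_total = 4.46 + 0.46 + 2.62 = 7.54
U = 1/7.54 = 0.132626

0.132626


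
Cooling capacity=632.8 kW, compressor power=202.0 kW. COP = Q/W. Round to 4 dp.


COP = 632.8 / 202.0 = 3.1327

3.1327


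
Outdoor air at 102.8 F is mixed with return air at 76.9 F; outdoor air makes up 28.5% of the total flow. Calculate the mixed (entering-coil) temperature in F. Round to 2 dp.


T_mix = 76.9 + (28.5/100)*(102.8-76.9) = 84.28 F

84.28 F


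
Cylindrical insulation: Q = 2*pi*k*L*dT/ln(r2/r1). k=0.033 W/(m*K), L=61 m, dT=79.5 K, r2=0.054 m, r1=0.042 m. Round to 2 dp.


Q = 2*pi*0.033*61*79.5/ln(0.054/0.042) = 4001.04 W

4001.04 W


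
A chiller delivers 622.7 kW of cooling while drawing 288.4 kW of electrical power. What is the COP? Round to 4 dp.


COP = 622.7 / 288.4 = 2.1592

2.1592


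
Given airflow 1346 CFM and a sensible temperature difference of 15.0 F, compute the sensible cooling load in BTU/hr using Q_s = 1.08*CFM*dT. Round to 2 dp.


Q = 1.08 * 1346 * 15.0 = 21805.20 BTU/hr

21805.20 BTU/hr


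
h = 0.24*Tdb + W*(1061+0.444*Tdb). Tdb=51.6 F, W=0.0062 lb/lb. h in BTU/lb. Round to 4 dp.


h = 0.24*51.6 + 0.0062*(1061+0.444*51.6) = 19.1042 BTU/lb

19.1042 BTU/lb


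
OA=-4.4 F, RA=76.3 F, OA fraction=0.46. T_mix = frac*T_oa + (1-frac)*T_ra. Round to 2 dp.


T_mix = 0.46*(-4.4) + 0.54*76.3 = 39.18 F

39.18 F


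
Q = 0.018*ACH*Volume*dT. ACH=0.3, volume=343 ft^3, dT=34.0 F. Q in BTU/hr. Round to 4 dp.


Q = 0.018 * 0.3 * 343 * 34.0 = 62.9748 BTU/hr

62.9748 BTU/hr


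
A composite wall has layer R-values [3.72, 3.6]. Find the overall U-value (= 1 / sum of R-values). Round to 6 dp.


R_total = 3.72 + 3.6 = 7.32
U = 1/7.32 = 0.136612

0.136612


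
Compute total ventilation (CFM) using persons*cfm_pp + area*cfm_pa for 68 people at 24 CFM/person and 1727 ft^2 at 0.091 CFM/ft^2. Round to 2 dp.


Total = 68*24 + 1727*0.091 = 1789.16 CFM

1789.16 CFM


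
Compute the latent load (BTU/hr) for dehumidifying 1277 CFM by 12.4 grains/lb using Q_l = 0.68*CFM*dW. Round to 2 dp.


Q = 0.68 * 1277 * 12.4 = 10767.66 BTU/hr

10767.66 BTU/hr


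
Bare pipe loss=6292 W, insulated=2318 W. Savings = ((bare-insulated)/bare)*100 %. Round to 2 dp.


Savings = ((6292-2318)/6292)*100 = 63.16 %

63.16 %


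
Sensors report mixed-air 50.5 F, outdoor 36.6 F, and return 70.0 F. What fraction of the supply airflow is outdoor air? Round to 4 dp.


frac = (50.5 - 70.0) / (36.6 - 70.0) = 0.5838

0.5838


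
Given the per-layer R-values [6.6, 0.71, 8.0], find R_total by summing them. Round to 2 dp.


R_total = 6.6 + 0.71 + 8.0 = 15.31

15.31


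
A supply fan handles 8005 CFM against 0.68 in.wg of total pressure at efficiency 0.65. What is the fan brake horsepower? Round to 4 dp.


BHP = 8005 * 0.68 / (6356 * 0.65) = 1.3176 hp

1.3176 hp


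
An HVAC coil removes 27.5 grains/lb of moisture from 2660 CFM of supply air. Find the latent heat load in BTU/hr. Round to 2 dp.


Q = 0.68 * 2660 * 27.5 = 49742.00 BTU/hr

49742.00 BTU/hr


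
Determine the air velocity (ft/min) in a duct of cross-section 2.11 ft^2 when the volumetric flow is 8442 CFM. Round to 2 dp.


V = 8442 / 2.11 = 4000.95 ft/min

4000.95 ft/min


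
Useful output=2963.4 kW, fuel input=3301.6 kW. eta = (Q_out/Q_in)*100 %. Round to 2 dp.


eta = (2963.4/3301.6)*100 = 89.76 %

89.76 %


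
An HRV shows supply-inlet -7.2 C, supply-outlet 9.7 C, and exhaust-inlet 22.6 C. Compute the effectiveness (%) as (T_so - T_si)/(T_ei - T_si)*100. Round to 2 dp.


eff = (9.7-(-7.2))/(22.6-(-7.2))*100 = 56.71 %

56.71 %


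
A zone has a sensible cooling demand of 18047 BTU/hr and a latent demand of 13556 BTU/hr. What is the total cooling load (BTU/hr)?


Qt = 18047 + 13556 = 31603 BTU/hr

31603 BTU/hr


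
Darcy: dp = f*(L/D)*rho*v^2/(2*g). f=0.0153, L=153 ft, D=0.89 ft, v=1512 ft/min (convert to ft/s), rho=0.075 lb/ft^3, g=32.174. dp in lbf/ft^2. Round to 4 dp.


v_fps = 1512/60 = 25.2 ft/s
dp = 0.0153*(153/0.89)*0.075*25.2^2/(2*32.174) = 1.9468 lbf/ft^2

1.9468 lbf/ft^2


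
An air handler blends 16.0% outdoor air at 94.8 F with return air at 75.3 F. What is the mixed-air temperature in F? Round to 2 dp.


T_mix = 75.3 + (16.0/100)*(94.8-75.3) = 78.42 F

78.42 F


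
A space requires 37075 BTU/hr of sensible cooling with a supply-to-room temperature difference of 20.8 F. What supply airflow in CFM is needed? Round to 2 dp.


CFM = 37075 / (1.08 * 20.8) = 1650.42

1650.42 CFM


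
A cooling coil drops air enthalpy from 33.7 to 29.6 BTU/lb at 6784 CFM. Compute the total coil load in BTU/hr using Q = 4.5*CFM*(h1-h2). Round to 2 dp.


Q = 4.5 * 6784 * (33.7 - 29.6) = 125164.80 BTU/hr

125164.80 BTU/hr


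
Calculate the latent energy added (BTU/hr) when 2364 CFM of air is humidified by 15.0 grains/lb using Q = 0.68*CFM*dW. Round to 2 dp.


Q = 0.68 * 2364 * 15.0 = 24112.80 BTU/hr

24112.80 BTU/hr


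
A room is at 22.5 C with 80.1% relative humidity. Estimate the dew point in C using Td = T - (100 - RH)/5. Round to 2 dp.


Td = 22.5 - (100-80.1)/5 = 18.52 C

18.52 C


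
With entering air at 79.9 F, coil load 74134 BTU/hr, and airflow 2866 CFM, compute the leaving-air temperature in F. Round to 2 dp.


dT = 74134/(1.08*2866) = 23.9507
T_leave = 79.9 - 23.9507 = 55.95 F

55.95 F


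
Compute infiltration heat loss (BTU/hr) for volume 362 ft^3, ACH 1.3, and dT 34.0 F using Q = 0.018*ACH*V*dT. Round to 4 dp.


Q = 0.018 * 1.3 * 362 * 34.0 = 288.0072 BTU/hr

288.0072 BTU/hr


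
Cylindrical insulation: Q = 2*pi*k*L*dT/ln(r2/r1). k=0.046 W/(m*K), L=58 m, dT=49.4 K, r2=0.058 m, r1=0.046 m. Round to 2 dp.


Q = 2*pi*0.046*58*49.4/ln(0.058/0.046) = 3572.53 W

3572.53 W


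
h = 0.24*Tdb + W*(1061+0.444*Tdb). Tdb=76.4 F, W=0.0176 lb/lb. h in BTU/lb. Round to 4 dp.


h = 0.24*76.4 + 0.0176*(1061+0.444*76.4) = 37.6066 BTU/lb

37.6066 BTU/lb


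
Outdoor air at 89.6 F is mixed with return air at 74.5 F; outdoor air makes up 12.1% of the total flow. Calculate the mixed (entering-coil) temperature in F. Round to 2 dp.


T_mix = 74.5 + (12.1/100)*(89.6-74.5) = 76.33 F

76.33 F


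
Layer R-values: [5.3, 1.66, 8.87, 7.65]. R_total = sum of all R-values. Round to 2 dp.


R_total = 5.3 + 1.66 + 8.87 + 7.65 = 23.48

23.48


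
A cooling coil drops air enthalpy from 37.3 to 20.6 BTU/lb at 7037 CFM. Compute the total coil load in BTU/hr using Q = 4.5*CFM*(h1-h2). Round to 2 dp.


Q = 4.5 * 7037 * (37.3 - 20.6) = 528830.55 BTU/hr

528830.55 BTU/hr


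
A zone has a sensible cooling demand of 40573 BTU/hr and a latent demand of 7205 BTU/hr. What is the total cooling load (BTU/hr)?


Qt = 40573 + 7205 = 47778 BTU/hr

47778 BTU/hr


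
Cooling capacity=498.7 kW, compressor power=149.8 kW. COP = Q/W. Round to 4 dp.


COP = 498.7 / 149.8 = 3.3291

3.3291


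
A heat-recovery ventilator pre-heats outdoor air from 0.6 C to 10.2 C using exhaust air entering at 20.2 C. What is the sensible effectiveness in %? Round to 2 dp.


eff = (10.2-0.6)/(20.2-0.6)*100 = 48.98 %

48.98 %


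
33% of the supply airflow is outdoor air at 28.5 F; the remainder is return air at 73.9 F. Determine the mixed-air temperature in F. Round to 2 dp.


T_mix = 0.33*28.5 + 0.67*73.9 = 58.92 F

58.92 F


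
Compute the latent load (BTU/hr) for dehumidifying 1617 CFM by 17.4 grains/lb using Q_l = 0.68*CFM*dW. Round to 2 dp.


Q = 0.68 * 1617 * 17.4 = 19132.34 BTU/hr

19132.34 BTU/hr


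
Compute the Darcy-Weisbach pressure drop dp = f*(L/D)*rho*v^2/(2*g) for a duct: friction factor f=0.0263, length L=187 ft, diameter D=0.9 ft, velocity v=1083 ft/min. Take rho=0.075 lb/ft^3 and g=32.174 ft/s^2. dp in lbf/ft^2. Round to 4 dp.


v_fps = 1083/60 = 18.05 ft/s
dp = 0.0263*(187/0.9)*0.075*18.05^2/(2*32.174) = 2.0751 lbf/ft^2

2.0751 lbf/ft^2


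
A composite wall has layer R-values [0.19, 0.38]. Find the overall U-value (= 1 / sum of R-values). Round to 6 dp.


R_total = 0.19 + 0.38 = 0.57
U = 1/0.57 = 1.754386

1.754386


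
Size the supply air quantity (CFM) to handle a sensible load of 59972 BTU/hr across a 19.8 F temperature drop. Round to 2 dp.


CFM = 59972 / (1.08 * 19.8) = 2804.53

2804.53 CFM


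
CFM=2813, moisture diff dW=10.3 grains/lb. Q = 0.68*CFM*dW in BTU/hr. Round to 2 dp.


Q = 0.68 * 2813 * 10.3 = 19702.25 BTU/hr

19702.25 BTU/hr


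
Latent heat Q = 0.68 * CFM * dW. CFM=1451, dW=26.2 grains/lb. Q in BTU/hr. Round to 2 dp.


Q = 0.68 * 1451 * 26.2 = 25851.02 BTU/hr

25851.02 BTU/hr


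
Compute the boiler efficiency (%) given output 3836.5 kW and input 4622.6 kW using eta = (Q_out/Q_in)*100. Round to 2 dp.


eta = (3836.5/4622.6)*100 = 82.99 %

82.99 %


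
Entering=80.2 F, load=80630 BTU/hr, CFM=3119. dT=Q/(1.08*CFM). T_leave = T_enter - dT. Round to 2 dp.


dT = 80630/(1.08*3119) = 23.9363
T_leave = 80.2 - 23.9363 = 56.26 F

56.26 F


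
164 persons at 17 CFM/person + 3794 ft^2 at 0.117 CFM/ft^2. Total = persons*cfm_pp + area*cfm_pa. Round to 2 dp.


Total = 164*17 + 3794*0.117 = 3231.90 CFM

3231.90 CFM


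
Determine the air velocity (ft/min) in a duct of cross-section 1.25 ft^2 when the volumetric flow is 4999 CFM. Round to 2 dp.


V = 4999 / 1.25 = 3999.20 ft/min

3999.20 ft/min


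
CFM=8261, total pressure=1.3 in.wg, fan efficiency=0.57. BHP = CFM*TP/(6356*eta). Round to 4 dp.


BHP = 8261 * 1.3 / (6356 * 0.57) = 2.9643 hp

2.9643 hp


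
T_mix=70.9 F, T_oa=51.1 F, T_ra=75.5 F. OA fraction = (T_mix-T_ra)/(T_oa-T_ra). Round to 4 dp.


frac = (70.9 - 75.5) / (51.1 - 75.5) = 0.1885

0.1885


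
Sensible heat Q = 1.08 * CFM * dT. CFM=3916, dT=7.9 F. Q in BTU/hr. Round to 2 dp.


Q = 1.08 * 3916 * 7.9 = 33411.31 BTU/hr

33411.31 BTU/hr


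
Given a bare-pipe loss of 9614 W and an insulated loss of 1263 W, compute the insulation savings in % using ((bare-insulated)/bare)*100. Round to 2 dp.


Savings = ((9614-1263)/9614)*100 = 86.86 %

86.86 %


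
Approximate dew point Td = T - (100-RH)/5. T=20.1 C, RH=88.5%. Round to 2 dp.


Td = 20.1 - (100-88.5)/5 = 17.80 C

17.80 C


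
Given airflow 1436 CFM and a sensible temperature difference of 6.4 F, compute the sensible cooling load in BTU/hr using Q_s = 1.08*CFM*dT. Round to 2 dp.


Q = 1.08 * 1436 * 6.4 = 9925.63 BTU/hr

9925.63 BTU/hr


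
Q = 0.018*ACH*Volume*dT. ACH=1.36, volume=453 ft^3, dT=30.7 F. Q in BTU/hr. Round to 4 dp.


Q = 0.018 * 1.36 * 453 * 30.7 = 340.4458 BTU/hr

340.4458 BTU/hr


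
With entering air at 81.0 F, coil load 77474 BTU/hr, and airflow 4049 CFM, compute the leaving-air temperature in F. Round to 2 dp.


dT = 77474/(1.08*4049) = 17.7168
T_leave = 81.0 - 17.7168 = 63.28 F

63.28 F


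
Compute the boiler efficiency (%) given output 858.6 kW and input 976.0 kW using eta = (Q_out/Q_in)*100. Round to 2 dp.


eta = (858.6/976.0)*100 = 87.97 %

87.97 %


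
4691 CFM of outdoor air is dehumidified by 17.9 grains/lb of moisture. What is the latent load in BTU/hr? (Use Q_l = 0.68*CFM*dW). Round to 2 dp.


Q = 0.68 * 4691 * 17.9 = 57098.85 BTU/hr

57098.85 BTU/hr


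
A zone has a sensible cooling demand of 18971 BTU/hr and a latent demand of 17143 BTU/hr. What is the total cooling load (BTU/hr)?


Qt = 18971 + 17143 = 36114 BTU/hr

36114 BTU/hr


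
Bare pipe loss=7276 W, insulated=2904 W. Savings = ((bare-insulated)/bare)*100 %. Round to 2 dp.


Savings = ((7276-2904)/7276)*100 = 60.09 %

60.09 %


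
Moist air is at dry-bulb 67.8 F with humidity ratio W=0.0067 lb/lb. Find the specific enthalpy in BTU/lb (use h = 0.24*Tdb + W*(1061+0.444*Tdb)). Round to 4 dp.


h = 0.24*67.8 + 0.0067*(1061+0.444*67.8) = 23.5824 BTU/lb

23.5824 BTU/lb


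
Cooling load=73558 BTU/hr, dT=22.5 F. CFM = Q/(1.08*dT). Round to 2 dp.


CFM = 73558 / (1.08 * 22.5) = 3027.08

3027.08 CFM


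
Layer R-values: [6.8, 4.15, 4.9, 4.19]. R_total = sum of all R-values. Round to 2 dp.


R_total = 6.8 + 4.15 + 4.9 + 4.19 = 20.04

20.04


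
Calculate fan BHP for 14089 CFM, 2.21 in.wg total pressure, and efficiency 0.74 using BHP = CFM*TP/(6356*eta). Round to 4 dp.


BHP = 14089 * 2.21 / (6356 * 0.74) = 6.6200 hp

6.6200 hp


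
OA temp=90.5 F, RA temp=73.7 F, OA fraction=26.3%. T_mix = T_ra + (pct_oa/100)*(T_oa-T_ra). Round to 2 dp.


T_mix = 73.7 + (26.3/100)*(90.5-73.7) = 78.12 F

78.12 F


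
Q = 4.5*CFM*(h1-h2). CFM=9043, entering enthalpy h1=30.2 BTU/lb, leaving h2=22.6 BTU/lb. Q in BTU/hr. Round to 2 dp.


Q = 4.5 * 9043 * (30.2 - 22.6) = 309270.60 BTU/hr

309270.60 BTU/hr


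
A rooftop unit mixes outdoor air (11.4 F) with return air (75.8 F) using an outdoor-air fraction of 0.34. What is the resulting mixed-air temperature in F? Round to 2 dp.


T_mix = 0.34*11.4 + 0.66*75.8 = 53.90 F

53.90 F


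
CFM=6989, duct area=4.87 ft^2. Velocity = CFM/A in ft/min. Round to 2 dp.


V = 6989 / 4.87 = 1435.11 ft/min

1435.11 ft/min


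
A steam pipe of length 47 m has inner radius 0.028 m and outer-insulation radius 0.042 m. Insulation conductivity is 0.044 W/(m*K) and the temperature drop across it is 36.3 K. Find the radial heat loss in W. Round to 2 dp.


Q = 2*pi*0.044*47*36.3/ln(0.042/0.028) = 1163.28 W

1163.28 W


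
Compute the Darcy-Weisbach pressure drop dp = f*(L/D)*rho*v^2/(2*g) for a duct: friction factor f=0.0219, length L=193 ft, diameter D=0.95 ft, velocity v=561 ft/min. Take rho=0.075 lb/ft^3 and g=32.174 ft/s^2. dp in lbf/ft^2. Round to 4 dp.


v_fps = 561/60 = 9.35 ft/s
dp = 0.0219*(193/0.95)*0.075*9.35^2/(2*32.174) = 0.4533 lbf/ft^2

0.4533 lbf/ft^2


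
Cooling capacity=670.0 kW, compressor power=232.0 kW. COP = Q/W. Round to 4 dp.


COP = 670.0 / 232.0 = 2.8879

2.8879


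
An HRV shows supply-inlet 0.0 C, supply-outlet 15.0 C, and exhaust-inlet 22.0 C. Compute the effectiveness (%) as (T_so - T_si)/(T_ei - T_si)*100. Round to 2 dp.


eff = (15.0-0.0)/(22.0-0.0)*100 = 68.18 %

68.18 %
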